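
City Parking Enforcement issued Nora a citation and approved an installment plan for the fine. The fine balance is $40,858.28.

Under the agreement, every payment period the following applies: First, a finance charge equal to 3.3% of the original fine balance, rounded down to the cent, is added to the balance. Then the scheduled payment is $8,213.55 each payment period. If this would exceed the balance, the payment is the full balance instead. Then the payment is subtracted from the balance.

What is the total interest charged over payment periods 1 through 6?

# | Opening | Interest | Payment | End bal
1 | $40,858.28 | $1,348.32 | $8,213.55 | $33,993.05
2 | $33,993.05 | $1,348.32 | $8,213.55 | $27,127.82
3 | $27,127.82 | $1,348.32 | $8,213.55 | $20,262.59
4 | $20,262.59 | $1,348.32 | $8,213.55 | $13,397.36
5 | $13,397.36 | $1,348.32 | $8,213.55 | $6,532.13
6 | $6,532.13 | $1,348.32 | $7,880.45 | $0.00
Total interest: $1,348.32 + $1,348.32 + $1,348.32 + $1,348.32 + $1,348.32 + $1,348.32 = $8,089.92

$8,089.92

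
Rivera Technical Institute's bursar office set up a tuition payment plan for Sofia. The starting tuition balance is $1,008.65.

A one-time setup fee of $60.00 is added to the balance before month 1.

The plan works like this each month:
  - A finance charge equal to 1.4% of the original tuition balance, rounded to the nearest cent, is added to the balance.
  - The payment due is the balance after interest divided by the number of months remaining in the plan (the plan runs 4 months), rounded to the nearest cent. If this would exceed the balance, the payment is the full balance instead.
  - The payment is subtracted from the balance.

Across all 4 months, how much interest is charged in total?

Month 1: opening $1,068.65; interest $14.12 → $1,082.77; payment $270.69; balance $812.08
Month 2: opening $812.08; interest $14.12 → $826.20; payment $275.40; balance $550.80
Month 3: opening $550.80; interest $14.12 → $564.92; payment $282.46; balance $282.46
Month 4: opening $282.46; interest $14.12 → $296.58; payment $296.58; balance $0.00
Total interest: $14.12 + $14.12 + $14.12 + $14.12 = $56.48

$56.48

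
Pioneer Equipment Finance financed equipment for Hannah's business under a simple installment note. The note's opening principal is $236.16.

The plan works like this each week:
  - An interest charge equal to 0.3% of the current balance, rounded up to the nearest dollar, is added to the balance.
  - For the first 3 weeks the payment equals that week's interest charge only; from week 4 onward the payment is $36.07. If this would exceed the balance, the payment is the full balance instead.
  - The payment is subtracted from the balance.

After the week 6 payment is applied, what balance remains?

$130.95

Week 1: opening $236.16; interest $1.00 → $237.16; payment $1.00; balance $236.16
Week 2: opening $236.16; interest $1.00 → $237.16; payment $1.00; balance $236.16
Week 3: opening $236.16; interest $1.00 → $237.16; payment $1.00; balance $236.16
Week 4: opening $236.16; interest $1.00 → $237.16; payment $36.07; balance $201.09
Week 5: opening $201.09; interest $1.00 → $202.09; payment $36.07; balance $166.02
Week 6: opening $166.02; interest $1.00 → $167.02; payment $36.07; balance $130.95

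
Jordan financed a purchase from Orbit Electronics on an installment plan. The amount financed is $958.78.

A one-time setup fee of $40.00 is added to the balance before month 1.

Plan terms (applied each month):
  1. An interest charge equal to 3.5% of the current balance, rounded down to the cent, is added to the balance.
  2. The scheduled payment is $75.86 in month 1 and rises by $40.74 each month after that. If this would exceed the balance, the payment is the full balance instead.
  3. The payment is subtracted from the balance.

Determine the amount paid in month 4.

$198.08

Month 1: $998.78 +$34.95 interest = $1,033.73; pay $75.86 → $957.87
Month 2: $957.87 +$33.52 interest = $991.39; pay $116.60 → $874.79
Month 3: $874.79 +$30.61 interest = $905.40; pay $157.34 → $748.06
Month 4: $748.06 +$26.18 interest = $774.24; pay $198.08 → $576.16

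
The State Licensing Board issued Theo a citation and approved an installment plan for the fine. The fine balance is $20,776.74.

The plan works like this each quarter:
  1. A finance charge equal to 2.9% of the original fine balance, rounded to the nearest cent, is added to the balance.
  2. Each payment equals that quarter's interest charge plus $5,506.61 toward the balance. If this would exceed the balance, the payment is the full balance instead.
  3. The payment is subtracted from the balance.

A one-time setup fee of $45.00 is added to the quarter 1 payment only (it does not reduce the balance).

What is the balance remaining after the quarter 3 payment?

Quarter 1: opening $20,776.74; interest $602.53 → $21,379.27; payment $6,109.14 (+ $45.00 fee); balance $15,270.13
Quarter 2: opening $15,270.13; interest $602.53 → $15,872.66; payment $6,109.14; balance $9,763.52
Quarter 3: opening $9,763.52; interest $602.53 → $10,366.05; payment $6,109.14; balance $4,256.91

$4,256.91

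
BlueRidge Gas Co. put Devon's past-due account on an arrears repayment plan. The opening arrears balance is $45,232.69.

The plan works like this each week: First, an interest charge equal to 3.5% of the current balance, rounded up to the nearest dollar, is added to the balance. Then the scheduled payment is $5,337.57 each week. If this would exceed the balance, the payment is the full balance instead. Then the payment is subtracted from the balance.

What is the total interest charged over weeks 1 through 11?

Week 1: $45,232.69 +$1,584.00 interest = $46,816.69; pay $5,337.57 → $41,479.12
Week 2: $41,479.12 +$1,452.00 interest = $42,931.12; pay $5,337.57 → $37,593.55
Week 3: $37,593.55 +$1,316.00 interest = $38,909.55; pay $5,337.57 → $33,571.98
Week 4: $33,571.98 +$1,176.00 interest = $34,747.98; pay $5,337.57 → $29,410.41
Week 5: $29,410.41 +$1,030.00 interest = $30,440.41; pay $5,337.57 → $25,102.84
Week 6: $25,102.84 +$879.00 interest = $25,981.84; pay $5,337.57 → $20,644.27
Week 7: $20,644.27 +$723.00 interest = $21,367.27; pay $5,337.57 → $16,029.70
Week 8: $16,029.70 +$562.00 interest = $16,591.70; pay $5,337.57 → $11,254.13
Week 9: $11,254.13 +$394.00 interest = $11,648.13; pay $5,337.57 → $6,310.56
Week 10: $6,310.56 +$221.00 interest = $6,531.56; pay $5,337.57 → $1,193.99
Week 11: $1,193.99 +$42.00 interest = $1,235.99; pay $1,235.99 → $0.00
Total interest: $1,584.00 + $1,452.00 + $1,316.00 + $1,176.00 + $1,030.00 + $879.00 + $723.00 + $562.00 + $394.00 + $221.00 + $42.00 = $9,379.00

$9,379.00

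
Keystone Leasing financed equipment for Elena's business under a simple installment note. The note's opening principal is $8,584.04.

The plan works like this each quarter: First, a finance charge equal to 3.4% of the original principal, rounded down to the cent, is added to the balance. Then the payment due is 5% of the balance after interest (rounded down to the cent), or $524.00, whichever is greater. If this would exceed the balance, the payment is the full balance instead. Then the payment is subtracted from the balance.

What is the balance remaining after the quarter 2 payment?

$8,119.74

Quarter 1: opening $8,584.04; interest $291.85 → $8,875.89; payment $524.00; balance $8,351.89
Quarter 2: opening $8,351.89; interest $291.85 → $8,643.74; payment $524.00; balance $8,119.74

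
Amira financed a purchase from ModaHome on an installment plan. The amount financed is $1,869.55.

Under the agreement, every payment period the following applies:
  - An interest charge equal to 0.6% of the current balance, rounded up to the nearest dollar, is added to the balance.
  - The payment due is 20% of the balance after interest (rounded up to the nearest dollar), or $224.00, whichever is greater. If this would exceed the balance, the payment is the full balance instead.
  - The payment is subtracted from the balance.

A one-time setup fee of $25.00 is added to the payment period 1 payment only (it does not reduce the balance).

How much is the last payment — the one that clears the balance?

$97.55

Payment period 1: opening $1,869.55; interest $12.00 → $1,881.55; payment $377.00 (+ $25.00 fee); balance $1,504.55
Payment period 2: opening $1,504.55; interest $10.00 → $1,514.55; payment $303.00; balance $1,211.55
Payment period 3: opening $1,211.55; interest $8.00 → $1,219.55; payment $244.00; balance $975.55
Payment period 4: opening $975.55; interest $6.00 → $981.55; payment $224.00; balance $757.55
Payment period 5: opening $757.55; interest $5.00 → $762.55; payment $224.00; balance $538.55
Payment period 6: opening $538.55; interest $4.00 → $542.55; payment $224.00; balance $318.55
Payment period 7: opening $318.55; interest $2.00 → $320.55; payment $224.00; balance $96.55
Payment period 8: opening $96.55; interest $1.00 → $97.55; payment $97.55; balance $0.00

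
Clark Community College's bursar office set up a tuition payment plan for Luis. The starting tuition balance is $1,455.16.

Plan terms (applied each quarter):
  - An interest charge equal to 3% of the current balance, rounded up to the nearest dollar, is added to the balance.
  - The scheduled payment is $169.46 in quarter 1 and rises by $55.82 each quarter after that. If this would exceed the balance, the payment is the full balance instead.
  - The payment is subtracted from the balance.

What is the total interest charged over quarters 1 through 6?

$171.00

Quarter 1: opening $1,455.16; interest $44.00 → $1,499.16; payment $169.46; balance $1,329.70
Quarter 2: opening $1,329.70; interest $40.00 → $1,369.70; payment $225.28; balance $1,144.42
Quarter 3: opening $1,144.42; interest $35.00 → $1,179.42; payment $281.10; balance $898.32
Quarter 4: opening $898.32; interest $27.00 → $925.32; payment $336.92; balance $588.40
Quarter 5: opening $588.40; interest $18.00 → $606.40; payment $392.74; balance $213.66
Quarter 6: opening $213.66; interest $7.00 → $220.66; payment $220.66; balance $0.00
Total interest: $44.00 + $40.00 + $35.00 + $27.00 + $18.00 + $7.00 = $171.00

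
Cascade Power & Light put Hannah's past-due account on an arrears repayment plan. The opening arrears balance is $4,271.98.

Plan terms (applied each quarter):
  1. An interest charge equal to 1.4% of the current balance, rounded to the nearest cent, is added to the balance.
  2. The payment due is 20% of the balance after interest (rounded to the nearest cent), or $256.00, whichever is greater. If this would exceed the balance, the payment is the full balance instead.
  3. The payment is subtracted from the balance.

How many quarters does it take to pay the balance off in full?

# | Opening | Interest | Payment | End bal
1 | $4,271.98 | $59.81 | $866.36 | $3,465.43
2 | $3,465.43 | $48.52 | $702.79 | $2,811.16
3 | $2,811.16 | $39.36 | $570.10 | $2,280.42
4 | $2,280.42 | $31.93 | $462.47 | $1,849.88
5 | $1,849.88 | $25.90 | $375.16 | $1,500.62
6 | $1,500.62 | $21.01 | $304.33 | $1,217.30
7 | $1,217.30 | $17.04 | $256.00 | $978.34
8 | $978.34 | $13.70 | $256.00 | $736.04
9 | $736.04 | $10.30 | $256.00 | $490.34
10 | $490.34 | $6.86 | $256.00 | $241.20
11 | $241.20 | $3.38 | $244.58 | $0.00
Balance reaches $0.00 in quarter 11.

11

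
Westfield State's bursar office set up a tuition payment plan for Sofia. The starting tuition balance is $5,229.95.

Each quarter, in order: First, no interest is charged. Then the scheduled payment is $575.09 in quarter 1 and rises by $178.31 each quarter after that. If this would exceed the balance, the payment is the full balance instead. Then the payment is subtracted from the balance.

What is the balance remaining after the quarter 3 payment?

$2,969.75

Quarter 1: $5,229.95 − $575.09 → $4,654.86
Quarter 2: $4,654.86 − $753.40 → $3,901.46
Quarter 3: $3,901.46 − $931.71 → $2,969.75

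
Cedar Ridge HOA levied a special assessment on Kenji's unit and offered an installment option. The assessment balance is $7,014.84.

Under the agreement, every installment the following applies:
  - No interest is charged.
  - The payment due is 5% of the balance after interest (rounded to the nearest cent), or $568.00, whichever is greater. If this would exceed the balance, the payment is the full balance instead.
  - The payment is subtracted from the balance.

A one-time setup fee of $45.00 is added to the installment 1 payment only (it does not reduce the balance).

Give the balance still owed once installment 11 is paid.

$766.84

Installment 1: opening $7,014.84; payment $568.00 (+ $45.00 fee); balance $6,446.84
Installment 2: opening $6,446.84; payment $568.00; balance $5,878.84
Installment 3: opening $5,878.84; payment $568.00; balance $5,310.84
Installment 4: opening $5,310.84; payment $568.00; balance $4,742.84
Installment 5: opening $4,742.84; payment $568.00; balance $4,174.84
Installment 6: opening $4,174.84; payment $568.00; balance $3,606.84
Installment 7: opening $3,606.84; payment $568.00; balance $3,038.84
Installment 8: opening $3,038.84; payment $568.00; balance $2,470.84
Installment 9: opening $2,470.84; payment $568.00; balance $1,902.84
Installment 10: opening $1,902.84; payment $568.00; balance $1,334.84
Installment 11: opening $1,334.84; payment $568.00; balance $766.84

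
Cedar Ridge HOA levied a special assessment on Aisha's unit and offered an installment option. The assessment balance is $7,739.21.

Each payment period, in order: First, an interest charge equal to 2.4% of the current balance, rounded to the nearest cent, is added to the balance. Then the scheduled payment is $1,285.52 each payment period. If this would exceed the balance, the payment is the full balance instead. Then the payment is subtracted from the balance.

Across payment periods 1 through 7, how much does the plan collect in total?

$8,462.40

Payment period 1: opening $7,739.21; interest $185.74 → $7,924.95; payment $1,285.52; balance $6,639.43
Payment period 2: opening $6,639.43; interest $159.35 → $6,798.78; payment $1,285.52; balance $5,513.26
Payment period 3: opening $5,513.26; interest $132.32 → $5,645.58; payment $1,285.52; balance $4,360.06
Payment period 4: opening $4,360.06; interest $104.64 → $4,464.70; payment $1,285.52; balance $3,179.18
Payment period 5: opening $3,179.18; interest $76.30 → $3,255.48; payment $1,285.52; balance $1,969.96
Payment period 6: opening $1,969.96; interest $47.28 → $2,017.24; payment $1,285.52; balance $731.72
Payment period 7: opening $731.72; interest $17.56 → $749.28; payment $749.28; balance $0.00
Total paid: $8,462.40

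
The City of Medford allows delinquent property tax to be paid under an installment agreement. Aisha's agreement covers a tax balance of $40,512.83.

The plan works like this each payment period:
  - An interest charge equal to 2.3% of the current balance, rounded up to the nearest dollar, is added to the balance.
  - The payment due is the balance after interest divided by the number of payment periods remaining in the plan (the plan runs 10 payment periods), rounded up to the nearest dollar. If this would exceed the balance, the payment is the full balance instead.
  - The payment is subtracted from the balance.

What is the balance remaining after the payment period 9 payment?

# | Opening | Interest | Payment | End bal
1 | $40,512.83 | $932.00 | $4,145.00 | $37,299.83
2 | $37,299.83 | $858.00 | $4,240.00 | $33,917.83
3 | $33,917.83 | $781.00 | $4,338.00 | $30,360.83
4 | $30,360.83 | $699.00 | $4,438.00 | $26,621.83
5 | $26,621.83 | $613.00 | $4,540.00 | $22,694.83
6 | $22,694.83 | $522.00 | $4,644.00 | $18,572.83
7 | $18,572.83 | $428.00 | $4,751.00 | $14,249.83
8 | $14,249.83 | $328.00 | $4,860.00 | $9,717.83
9 | $9,717.83 | $224.00 | $4,971.00 | $4,970.83

$4,970.83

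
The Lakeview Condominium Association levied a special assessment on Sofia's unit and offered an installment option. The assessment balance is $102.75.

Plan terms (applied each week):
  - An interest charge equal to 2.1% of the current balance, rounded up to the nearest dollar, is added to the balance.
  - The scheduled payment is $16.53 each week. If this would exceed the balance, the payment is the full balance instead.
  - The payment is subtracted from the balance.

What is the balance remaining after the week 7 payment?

$0.00

Week 1: $102.75 +$3.00 interest = $105.75; pay $16.53 → $89.22
Week 2: $89.22 +$2.00 interest = $91.22; pay $16.53 → $74.69
Week 3: $74.69 +$2.00 interest = $76.69; pay $16.53 → $60.16
Week 4: $60.16 +$2.00 interest = $62.16; pay $16.53 → $45.63
Week 5: $45.63 +$1.00 interest = $46.63; pay $16.53 → $30.10
Week 6: $30.10 +$1.00 interest = $31.10; pay $16.53 → $14.57
Week 7: $14.57 +$1.00 interest = $15.57; pay $15.57 → $0.00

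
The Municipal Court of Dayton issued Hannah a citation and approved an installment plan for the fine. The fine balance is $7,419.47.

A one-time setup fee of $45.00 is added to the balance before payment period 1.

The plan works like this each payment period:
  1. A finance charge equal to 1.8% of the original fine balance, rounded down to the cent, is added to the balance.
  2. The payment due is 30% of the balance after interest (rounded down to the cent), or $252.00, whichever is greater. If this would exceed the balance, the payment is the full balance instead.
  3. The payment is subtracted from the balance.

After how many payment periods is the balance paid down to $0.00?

15

# | Opening | Interest | Payment | End bal
1 | $7,464.47 | $133.55 | $2,279.40 | $5,318.62
2 | $5,318.62 | $133.55 | $1,635.65 | $3,816.52
3 | $3,816.52 | $133.55 | $1,185.02 | $2,765.05
4 | $2,765.05 | $133.55 | $869.58 | $2,029.02
5 | $2,029.02 | $133.55 | $648.77 | $1,513.80
6 | $1,513.80 | $133.55 | $494.20 | $1,153.15
7 | $1,153.15 | $133.55 | $386.01 | $900.69
8 | $900.69 | $133.55 | $310.27 | $723.97
9 | $723.97 | $133.55 | $257.25 | $600.27
10 | $600.27 | $133.55 | $252.00 | $481.82
11 | $481.82 | $133.55 | $252.00 | $363.37
12 | $363.37 | $133.55 | $252.00 | $244.92
13 | $244.92 | $133.55 | $252.00 | $126.47
14 | $126.47 | $133.55 | $252.00 | $8.02
15 | $8.02 | $133.55 | $141.57 | $0.00
Balance reaches $0.00 in payment period 15.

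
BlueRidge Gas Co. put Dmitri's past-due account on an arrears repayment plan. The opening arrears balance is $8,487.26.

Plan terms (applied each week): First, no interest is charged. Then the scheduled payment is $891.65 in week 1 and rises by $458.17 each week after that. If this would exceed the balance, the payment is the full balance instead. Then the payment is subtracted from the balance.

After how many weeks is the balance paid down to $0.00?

Week 1: $8,487.26 − $891.65 → $7,595.61
Week 2: $7,595.61 − $1,349.82 → $6,245.79
Week 3: $6,245.79 − $1,807.99 → $4,437.80
Week 4: $4,437.80 − $2,266.16 → $2,171.64
Week 5: $2,171.64 − $2,171.64 → $0.00
Balance reaches $0.00 in week 5.

5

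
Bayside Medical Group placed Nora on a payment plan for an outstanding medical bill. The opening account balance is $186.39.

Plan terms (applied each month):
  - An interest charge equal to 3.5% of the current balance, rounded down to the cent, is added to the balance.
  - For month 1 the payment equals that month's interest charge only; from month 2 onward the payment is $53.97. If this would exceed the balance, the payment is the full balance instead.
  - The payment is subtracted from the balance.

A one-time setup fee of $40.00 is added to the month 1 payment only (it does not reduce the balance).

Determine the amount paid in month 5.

$40.36

# | Opening | Interest | Payment | Fee | End bal
1 | $186.39 | $6.52 | $6.52 | $40.00 | $186.39
2 | $186.39 | $6.52 | $53.97 | — | $138.94
3 | $138.94 | $4.86 | $53.97 | — | $89.83
4 | $89.83 | $3.14 | $53.97 | — | $39.00
5 | $39.00 | $1.36 | $40.36 | — | $0.00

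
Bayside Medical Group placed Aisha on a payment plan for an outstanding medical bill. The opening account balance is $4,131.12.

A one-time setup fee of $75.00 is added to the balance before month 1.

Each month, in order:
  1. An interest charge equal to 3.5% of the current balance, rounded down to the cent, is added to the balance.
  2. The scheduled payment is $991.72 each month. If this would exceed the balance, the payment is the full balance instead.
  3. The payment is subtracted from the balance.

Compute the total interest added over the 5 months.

$429.94

Month 1: $4,206.12 +$147.21 interest = $4,353.33; pay $991.72 → $3,361.61
Month 2: $3,361.61 +$117.65 interest = $3,479.26; pay $991.72 → $2,487.54
Month 3: $2,487.54 +$87.06 interest = $2,574.60; pay $991.72 → $1,582.88
Month 4: $1,582.88 +$55.40 interest = $1,638.28; pay $991.72 → $646.56
Month 5: $646.56 +$22.62 interest = $669.18; pay $669.18 → $0.00
Total interest: $147.21 + $117.65 + $87.06 + $55.40 + $22.62 = $429.94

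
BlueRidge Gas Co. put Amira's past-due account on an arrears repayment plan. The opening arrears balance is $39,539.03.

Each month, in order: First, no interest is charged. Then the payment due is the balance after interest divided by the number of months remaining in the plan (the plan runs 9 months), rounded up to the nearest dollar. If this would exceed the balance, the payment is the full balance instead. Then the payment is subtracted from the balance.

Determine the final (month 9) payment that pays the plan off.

Month 1: opening $39,539.03; payment $4,394.00; balance $35,145.03
Month 2: opening $35,145.03; payment $4,394.00; balance $30,751.03
Month 3: opening $30,751.03; payment $4,394.00; balance $26,357.03
Month 4: opening $26,357.03; payment $4,393.00; balance $21,964.03
Month 5: opening $21,964.03; payment $4,393.00; balance $17,571.03
Month 6: opening $17,571.03; payment $4,393.00; balance $13,178.03
Month 7: opening $13,178.03; payment $4,393.00; balance $8,785.03
Month 8: opening $8,785.03; payment $4,393.00; balance $4,392.03
Month 9: opening $4,392.03; payment $4,392.03; balance $0.00

$4,392.03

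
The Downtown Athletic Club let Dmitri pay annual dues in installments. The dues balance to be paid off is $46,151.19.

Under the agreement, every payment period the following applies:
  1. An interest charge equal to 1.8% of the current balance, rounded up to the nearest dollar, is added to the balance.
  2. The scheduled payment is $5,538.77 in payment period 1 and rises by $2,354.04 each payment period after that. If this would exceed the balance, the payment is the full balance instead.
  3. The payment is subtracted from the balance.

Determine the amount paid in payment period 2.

Payment period 1: $46,151.19 +$831.00 interest = $46,982.19; pay $5,538.77 → $41,443.42
Payment period 2: $41,443.42 +$746.00 interest = $42,189.42; pay $7,892.81 → $34,296.61

$7,892.81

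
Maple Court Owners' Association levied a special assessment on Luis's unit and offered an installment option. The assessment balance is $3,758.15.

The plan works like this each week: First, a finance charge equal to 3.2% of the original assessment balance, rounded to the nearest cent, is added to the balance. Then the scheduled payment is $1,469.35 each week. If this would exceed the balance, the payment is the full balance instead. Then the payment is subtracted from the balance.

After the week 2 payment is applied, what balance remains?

$1,059.97

Week 1: $3,758.15 +$120.26 interest = $3,878.41; pay $1,469.35 → $2,409.06
Week 2: $2,409.06 +$120.26 interest = $2,529.32; pay $1,469.35 → $1,059.97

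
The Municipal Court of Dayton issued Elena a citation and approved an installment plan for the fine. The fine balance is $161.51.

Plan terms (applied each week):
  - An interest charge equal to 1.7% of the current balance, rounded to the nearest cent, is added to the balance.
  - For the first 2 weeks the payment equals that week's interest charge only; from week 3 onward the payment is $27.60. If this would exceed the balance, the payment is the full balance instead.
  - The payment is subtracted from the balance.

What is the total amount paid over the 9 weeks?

Week 1: $161.51 +$2.75 interest = $164.26; pay $2.75 → $161.51
Week 2: $161.51 +$2.75 interest = $164.26; pay $2.75 → $161.51
Week 3: $161.51 +$2.75 interest = $164.26; pay $27.60 → $136.66
Week 4: $136.66 +$2.32 interest = $138.98; pay $27.60 → $111.38
Week 5: $111.38 +$1.89 interest = $113.27; pay $27.60 → $85.67
Week 6: $85.67 +$1.46 interest = $87.13; pay $27.60 → $59.53
Week 7: $59.53 +$1.01 interest = $60.54; pay $27.60 → $32.94
Week 8: $32.94 +$0.56 interest = $33.50; pay $27.60 → $5.90
Week 9: $5.90 +$0.10 interest = $6.00; pay $6.00 → $0.00
Total paid: $177.10

$177.10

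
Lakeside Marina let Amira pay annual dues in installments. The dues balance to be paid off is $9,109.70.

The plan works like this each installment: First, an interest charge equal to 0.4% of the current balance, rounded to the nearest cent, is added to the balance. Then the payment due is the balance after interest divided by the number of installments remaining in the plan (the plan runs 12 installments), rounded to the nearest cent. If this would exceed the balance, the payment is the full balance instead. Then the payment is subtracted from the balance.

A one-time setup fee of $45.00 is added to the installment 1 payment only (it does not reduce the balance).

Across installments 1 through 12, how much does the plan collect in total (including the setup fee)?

$9,395.05

Installment 1: opening $9,109.70; interest $36.44 → $9,146.14; payment $762.18 (+ $45.00 fee); balance $8,383.96
Installment 2: opening $8,383.96; interest $33.54 → $8,417.50; payment $765.23; balance $7,652.27
Installment 3: opening $7,652.27; interest $30.61 → $7,682.88; payment $768.29; balance $6,914.59
Installment 4: opening $6,914.59; interest $27.66 → $6,942.25; payment $771.36; balance $6,170.89
Installment 5: opening $6,170.89; interest $24.68 → $6,195.57; payment $774.45; balance $5,421.12
Installment 6: opening $5,421.12; interest $21.68 → $5,442.80; payment $777.54; balance $4,665.26
Installment 7: opening $4,665.26; interest $18.66 → $4,683.92; payment $780.65; balance $3,903.27
Installment 8: opening $3,903.27; interest $15.61 → $3,918.88; payment $783.78; balance $3,135.10
Installment 9: opening $3,135.10; interest $12.54 → $3,147.64; payment $786.91; balance $2,360.73
Installment 10: opening $2,360.73; interest $9.44 → $2,370.17; payment $790.06; balance $1,580.11
Installment 11: opening $1,580.11; interest $6.32 → $1,586.43; payment $793.22; balance $793.21
Installment 12: opening $793.21; interest $3.17 → $796.38; payment $796.38; balance $0.00
Total paid: $9,395.05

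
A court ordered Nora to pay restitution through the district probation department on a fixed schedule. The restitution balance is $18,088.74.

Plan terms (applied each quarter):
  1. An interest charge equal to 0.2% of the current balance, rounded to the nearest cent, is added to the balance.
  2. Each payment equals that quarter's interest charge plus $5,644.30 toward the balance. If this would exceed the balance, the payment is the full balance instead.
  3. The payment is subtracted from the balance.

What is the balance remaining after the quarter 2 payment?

$6,800.14

Quarter 1: $18,088.74 +$36.18 interest = $18,124.92; pay $5,680.48 → $12,444.44
Quarter 2: $12,444.44 +$24.89 interest = $12,469.33; pay $5,669.19 → $6,800.14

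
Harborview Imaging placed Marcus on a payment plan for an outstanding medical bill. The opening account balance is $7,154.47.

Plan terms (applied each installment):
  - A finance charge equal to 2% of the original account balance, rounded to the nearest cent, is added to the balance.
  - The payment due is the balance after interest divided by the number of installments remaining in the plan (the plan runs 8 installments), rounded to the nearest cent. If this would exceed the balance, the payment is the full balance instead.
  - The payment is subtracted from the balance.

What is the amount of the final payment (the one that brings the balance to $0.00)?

Installment 1: $7,154.47 +$143.09 interest = $7,297.56; pay $912.20 → $6,385.36
Installment 2: $6,385.36 +$143.09 interest = $6,528.45; pay $932.64 → $5,595.81
Installment 3: $5,595.81 +$143.09 interest = $5,738.90; pay $956.48 → $4,782.42
Installment 4: $4,782.42 +$143.09 interest = $4,925.51; pay $985.10 → $3,940.41
Installment 5: $3,940.41 +$143.09 interest = $4,083.50; pay $1,020.88 → $3,062.62
Installment 6: $3,062.62 +$143.09 interest = $3,205.71; pay $1,068.57 → $2,137.14
Installment 7: $2,137.14 +$143.09 interest = $2,280.23; pay $1,140.12 → $1,140.11
Installment 8: $1,140.11 +$143.09 interest = $1,283.20; pay $1,283.20 → $0.00

$1,283.20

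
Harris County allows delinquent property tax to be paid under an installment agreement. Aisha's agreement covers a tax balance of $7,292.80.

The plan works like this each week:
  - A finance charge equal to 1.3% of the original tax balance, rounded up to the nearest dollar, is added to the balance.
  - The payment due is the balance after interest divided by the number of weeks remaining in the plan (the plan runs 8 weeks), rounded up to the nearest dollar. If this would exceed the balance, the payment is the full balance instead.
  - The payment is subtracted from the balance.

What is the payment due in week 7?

# | Opening | Interest | Payment | End bal
1 | $7,292.80 | $95.00 | $924.00 | $6,463.80
2 | $6,463.80 | $95.00 | $937.00 | $5,621.80
3 | $5,621.80 | $95.00 | $953.00 | $4,763.80
4 | $4,763.80 | $95.00 | $972.00 | $3,886.80
5 | $3,886.80 | $95.00 | $996.00 | $2,985.80
6 | $2,985.80 | $95.00 | $1,027.00 | $2,053.80
7 | $2,053.80 | $95.00 | $1,075.00 | $1,073.80

$1,075.00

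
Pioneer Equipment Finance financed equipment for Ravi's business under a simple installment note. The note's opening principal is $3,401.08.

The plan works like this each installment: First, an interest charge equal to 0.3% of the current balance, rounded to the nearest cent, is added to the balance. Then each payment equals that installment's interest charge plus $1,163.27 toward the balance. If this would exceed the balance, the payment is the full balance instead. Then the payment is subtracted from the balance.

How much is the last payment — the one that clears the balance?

Installment 1: opening $3,401.08; interest $10.20 → $3,411.28; payment $1,173.47; balance $2,237.81
Installment 2: opening $2,237.81; interest $6.71 → $2,244.52; payment $1,169.98; balance $1,074.54
Installment 3: opening $1,074.54; interest $3.22 → $1,077.76; payment $1,077.76; balance $0.00

$1,077.76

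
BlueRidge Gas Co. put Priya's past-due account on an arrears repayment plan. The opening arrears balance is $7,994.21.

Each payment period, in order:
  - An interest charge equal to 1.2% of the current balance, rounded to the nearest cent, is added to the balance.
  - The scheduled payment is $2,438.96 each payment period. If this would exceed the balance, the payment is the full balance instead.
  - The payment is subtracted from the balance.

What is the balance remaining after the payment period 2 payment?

$3,280.03

Payment period 1: $7,994.21 +$95.93 interest = $8,090.14; pay $2,438.96 → $5,651.18
Payment period 2: $5,651.18 +$67.81 interest = $5,718.99; pay $2,438.96 → $3,280.03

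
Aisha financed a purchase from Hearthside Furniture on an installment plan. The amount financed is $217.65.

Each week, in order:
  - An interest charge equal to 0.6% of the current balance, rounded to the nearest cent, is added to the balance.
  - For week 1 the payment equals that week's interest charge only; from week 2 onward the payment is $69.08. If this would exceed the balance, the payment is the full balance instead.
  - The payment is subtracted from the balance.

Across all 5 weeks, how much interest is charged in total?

Week 1: opening $217.65; interest $1.31 → $218.96; payment $1.31; balance $217.65
Week 2: opening $217.65; interest $1.31 → $218.96; payment $69.08; balance $149.88
Week 3: opening $149.88; interest $0.90 → $150.78; payment $69.08; balance $81.70
Week 4: opening $81.70; interest $0.49 → $82.19; payment $69.08; balance $13.11
Week 5: opening $13.11; interest $0.08 → $13.19; payment $13.19; balance $0.00
Total interest: $1.31 + $1.31 + $0.90 + $0.49 + $0.08 = $4.09

$4.09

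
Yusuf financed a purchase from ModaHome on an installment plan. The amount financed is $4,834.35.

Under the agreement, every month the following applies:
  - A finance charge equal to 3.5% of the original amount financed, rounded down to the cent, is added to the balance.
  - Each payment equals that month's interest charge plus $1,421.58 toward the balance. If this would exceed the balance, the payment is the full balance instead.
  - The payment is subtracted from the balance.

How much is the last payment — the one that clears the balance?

$738.81

Month 1: opening $4,834.35; interest $169.20 → $5,003.55; payment $1,590.78; balance $3,412.77
Month 2: opening $3,412.77; interest $169.20 → $3,581.97; payment $1,590.78; balance $1,991.19
Month 3: opening $1,991.19; interest $169.20 → $2,160.39; payment $1,590.78; balance $569.61
Month 4: opening $569.61; interest $169.20 → $738.81; payment $738.81; balance $0.00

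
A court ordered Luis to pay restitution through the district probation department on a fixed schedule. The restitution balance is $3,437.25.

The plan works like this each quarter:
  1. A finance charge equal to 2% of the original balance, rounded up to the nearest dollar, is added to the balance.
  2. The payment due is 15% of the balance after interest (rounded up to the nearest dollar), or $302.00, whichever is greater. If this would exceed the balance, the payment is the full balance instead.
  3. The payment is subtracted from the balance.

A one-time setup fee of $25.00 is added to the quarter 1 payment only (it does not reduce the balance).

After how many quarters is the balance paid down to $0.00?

13

Quarter 1: opening $3,437.25; interest $69.00 → $3,506.25; payment $526.00 (+ $25.00 fee); balance $2,980.25
Quarter 2: opening $2,980.25; interest $69.00 → $3,049.25; payment $458.00; balance $2,591.25
Quarter 3: opening $2,591.25; interest $69.00 → $2,660.25; payment $400.00; balance $2,260.25
Quarter 4: opening $2,260.25; interest $69.00 → $2,329.25; payment $350.00; balance $1,979.25
Quarter 5: opening $1,979.25; interest $69.00 → $2,048.25; payment $308.00; balance $1,740.25
Quarter 6: opening $1,740.25; interest $69.00 → $1,809.25; payment $302.00; balance $1,507.25
Quarter 7: opening $1,507.25; interest $69.00 → $1,576.25; payment $302.00; balance $1,274.25
Quarter 8: opening $1,274.25; interest $69.00 → $1,343.25; payment $302.00; balance $1,041.25
Quarter 9: opening $1,041.25; interest $69.00 → $1,110.25; payment $302.00; balance $808.25
Quarter 10: opening $808.25; interest $69.00 → $877.25; payment $302.00; balance $575.25
Quarter 11: opening $575.25; interest $69.00 → $644.25; payment $302.00; balance $342.25
Quarter 12: opening $342.25; interest $69.00 → $411.25; payment $302.00; balance $109.25
Quarter 13: opening $109.25; interest $69.00 → $178.25; payment $178.25; balance $0.00
Balance reaches $0.00 in quarter 13.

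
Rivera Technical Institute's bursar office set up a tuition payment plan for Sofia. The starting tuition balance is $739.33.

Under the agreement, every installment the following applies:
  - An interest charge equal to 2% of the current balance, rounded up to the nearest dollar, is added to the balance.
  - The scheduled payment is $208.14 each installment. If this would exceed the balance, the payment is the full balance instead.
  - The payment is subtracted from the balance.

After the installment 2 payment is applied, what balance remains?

$349.05

Installment 1: opening $739.33; interest $15.00 → $754.33; payment $208.14; balance $546.19
Installment 2: opening $546.19; interest $11.00 → $557.19; payment $208.14; balance $349.05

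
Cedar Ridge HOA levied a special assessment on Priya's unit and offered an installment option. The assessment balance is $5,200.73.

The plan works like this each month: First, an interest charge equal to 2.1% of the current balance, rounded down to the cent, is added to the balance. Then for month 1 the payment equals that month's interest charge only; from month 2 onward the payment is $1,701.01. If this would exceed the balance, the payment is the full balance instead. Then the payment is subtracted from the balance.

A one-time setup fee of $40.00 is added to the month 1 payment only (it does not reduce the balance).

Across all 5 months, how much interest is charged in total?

Month 1: $5,200.73 +$109.21 interest = $5,309.94; pay $109.21 (+ $40.00 fee) → $5,200.73
Month 2: $5,200.73 +$109.21 interest = $5,309.94; pay $1,701.01 → $3,608.93
Month 3: $3,608.93 +$75.78 interest = $3,684.71; pay $1,701.01 → $1,983.70
Month 4: $1,983.70 +$41.65 interest = $2,025.35; pay $1,701.01 → $324.34
Month 5: $324.34 +$6.81 interest = $331.15; pay $331.15 → $0.00
Total interest: $109.21 + $109.21 + $75.78 + $41.65 + $6.81 = $342.66

$342.66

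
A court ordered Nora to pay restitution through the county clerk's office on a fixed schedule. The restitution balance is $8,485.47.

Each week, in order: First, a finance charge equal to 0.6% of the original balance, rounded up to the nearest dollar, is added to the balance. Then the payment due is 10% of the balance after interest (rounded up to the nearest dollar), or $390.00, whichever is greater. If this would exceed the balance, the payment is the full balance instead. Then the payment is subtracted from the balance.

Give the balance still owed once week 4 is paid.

$5,723.47

Week 1: $8,485.47 +$51.00 interest = $8,536.47; pay $854.00 → $7,682.47
Week 2: $7,682.47 +$51.00 interest = $7,733.47; pay $774.00 → $6,959.47
Week 3: $6,959.47 +$51.00 interest = $7,010.47; pay $702.00 → $6,308.47
Week 4: $6,308.47 +$51.00 interest = $6,359.47; pay $636.00 → $5,723.47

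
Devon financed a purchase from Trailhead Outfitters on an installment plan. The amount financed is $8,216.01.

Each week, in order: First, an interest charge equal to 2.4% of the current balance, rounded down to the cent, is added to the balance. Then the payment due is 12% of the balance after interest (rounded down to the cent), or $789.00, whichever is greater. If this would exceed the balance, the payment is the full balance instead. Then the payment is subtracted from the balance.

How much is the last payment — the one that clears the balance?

$409.00

# | Opening | Interest | Payment | End bal
1 | $8,216.01 | $197.18 | $1,009.58 | $7,403.61
2 | $7,403.61 | $177.68 | $909.75 | $6,671.54
3 | $6,671.54 | $160.11 | $819.79 | $6,011.86
4 | $6,011.86 | $144.28 | $789.00 | $5,367.14
5 | $5,367.14 | $128.81 | $789.00 | $4,706.95
6 | $4,706.95 | $112.96 | $789.00 | $4,030.91
7 | $4,030.91 | $96.74 | $789.00 | $3,338.65
8 | $3,338.65 | $80.12 | $789.00 | $2,629.77
9 | $2,629.77 | $63.11 | $789.00 | $1,903.88
10 | $1,903.88 | $45.69 | $789.00 | $1,160.57
11 | $1,160.57 | $27.85 | $789.00 | $399.42
12 | $399.42 | $9.58 | $409.00 | $0.00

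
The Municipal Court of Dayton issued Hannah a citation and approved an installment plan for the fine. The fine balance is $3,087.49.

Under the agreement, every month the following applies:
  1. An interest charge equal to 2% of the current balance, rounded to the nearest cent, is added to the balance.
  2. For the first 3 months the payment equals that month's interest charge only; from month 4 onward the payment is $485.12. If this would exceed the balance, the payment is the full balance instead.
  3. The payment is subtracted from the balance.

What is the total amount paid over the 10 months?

# | Opening | Interest | Payment | End bal
1 | $3,087.49 | $61.75 | $61.75 | $3,087.49
2 | $3,087.49 | $61.75 | $61.75 | $3,087.49
3 | $3,087.49 | $61.75 | $61.75 | $3,087.49
4 | $3,087.49 | $61.75 | $485.12 | $2,664.12
5 | $2,664.12 | $53.28 | $485.12 | $2,232.28
6 | $2,232.28 | $44.65 | $485.12 | $1,791.81
7 | $1,791.81 | $35.84 | $485.12 | $1,342.53
8 | $1,342.53 | $26.85 | $485.12 | $884.26
9 | $884.26 | $17.69 | $485.12 | $416.83
10 | $416.83 | $8.34 | $425.17 | $0.00
Total paid: $3,521.14

$3,521.14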